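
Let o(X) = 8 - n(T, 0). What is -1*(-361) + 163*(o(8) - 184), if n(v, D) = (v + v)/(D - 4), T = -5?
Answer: -57469/2 ≈ -28735.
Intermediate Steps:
n(v, D) = 2*v/(-4 + D) (n(v, D) = (2*v)/(-4 + D) = 2*v/(-4 + D))
o(X) = 11/2 (o(X) = 8 - 2*(-5)/(-4 + 0) = 8 - 2*(-5)/(-4) = 8 - 2*(-5)*(-1)/4 = 8 - 1*5/2 = 8 - 5/2 = 11/2)
-1*(-361) + 163*(o(8) - 184) = -1*(-361) + 163*(11/2 - 184) = 361 + 163*(-357/2) = 361 - 58191/2 = -57469/2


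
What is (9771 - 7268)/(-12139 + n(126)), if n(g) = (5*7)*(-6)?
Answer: -2503/12349 ≈ -0.20269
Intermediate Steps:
n(g) = -210 (n(g) = 35*(-6) = -210)
(9771 - 7268)/(-12139 + n(126)) = (9771 - 7268)/(-12139 - 210) = 2503/(-12349) = 2503*(-1/12349) = -2503/12349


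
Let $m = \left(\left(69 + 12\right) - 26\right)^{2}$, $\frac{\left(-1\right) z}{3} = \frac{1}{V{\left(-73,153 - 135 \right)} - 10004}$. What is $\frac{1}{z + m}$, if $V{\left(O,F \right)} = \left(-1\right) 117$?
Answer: $\frac{10121}{30616028} \approx 0.00033058$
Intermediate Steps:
$V{\left(O,F \right)} = -117$
$z = \frac{3}{10121}$ ($z = - \frac{3}{-117 - 10004} = - \frac{3}{-10121} = \left(-3\right) \left(- \frac{1}{10121}\right) = \frac{3}{10121} \approx 0.00029641$)
$m = 3025$ ($m = \left(81 - 26\right)^{2} = 55^{2} = 3025$)
$\frac{1}{z + m} = \frac{1}{\frac{3}{10121} + 3025} = \frac{1}{\frac{30616028}{10121}} = \frac{10121}{30616028}$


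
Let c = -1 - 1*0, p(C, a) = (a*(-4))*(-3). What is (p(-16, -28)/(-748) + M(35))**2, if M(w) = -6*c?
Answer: 1454436/34969 ≈ 41.592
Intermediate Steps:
p(C, a) = 12*a (p(C, a) = -4*a*(-3) = 12*a)
c = -1 (c = -1 + 0 = -1)
M(w) = 6 (M(w) = -6*(-1) = 6)
(p(-16, -28)/(-748) + M(35))**2 = ((12*(-28))/(-748) + 6)**2 = (-336*(-1/748) + 6)**2 = (84/187 + 6)**2 = (1206/187)**2 = 1454436/34969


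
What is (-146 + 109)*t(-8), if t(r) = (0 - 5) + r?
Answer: 481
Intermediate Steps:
t(r) = -5 + r
(-146 + 109)*t(-8) = (-146 + 109)*(-5 - 8) = -37*(-13) = 481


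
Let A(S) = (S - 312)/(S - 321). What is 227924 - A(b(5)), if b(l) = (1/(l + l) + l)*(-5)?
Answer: 17550073/77 ≈ 2.2792e+5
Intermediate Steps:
b(l) = -5*l - 5/(2*l) (b(l) = (1/(2*l) + l)*(-5) = (l + 1/(2*l))*(-5) = -5*l - 5/(2*l))
A(S) = (-312 + S)/(-321 + S)
227924 - A(b(5)) = 227924 - (-312 + (-5*5 - 5/2/5))/(-321 + (-5*5 - 5/2/5)) = 227924 - (-312 + (-25 - 5/2*⅕))/(-321 + (-25 - 5/2*⅕)) = 227924 - (-312 + (-25 - ½))/(-321 + (-25 - ½)) = 227924 - (-312 - 51/2)/(-321 - 51/2) = 227924 - (-675)/((-693/2)*2) = 227924 - (-2)*(-675)/(693*2) = 227924 - 1*75/77 = 227924 - 75/77 = 17550073/77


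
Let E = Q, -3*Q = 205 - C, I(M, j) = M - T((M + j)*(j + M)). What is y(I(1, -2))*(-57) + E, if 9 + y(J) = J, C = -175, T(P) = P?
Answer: 1159/3 ≈ 386.33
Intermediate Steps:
I(M, j) = M - (M + j)**2 (I(M, j) = M - (M + j)*(j + M) = M - (M + j)*(M + j) = M - (M + j)**2)
y(J) = -9 + J
Q = -380/3 (Q = -(205 - 1*(-175))/3 = -(205 + 175)/3 = -1/3*380 = -380/3 ≈ -126.67)
E = -380/3 ≈ -126.67
y(I(1, -2))*(-57) + E = (-9 + (1 - 1*1**2 - 1*(-2)**2 - 2*1*(-2)))*(-57) - 380/3 = (-9 + (1 - 1*1 - 1*4 + 4))*(-57) - 380/3 = (-9 + (1 - 1 - 4 + 4))*(-57) - 380/3 = (-9 + 0)*(-57) - 380/3 = -9*(-57) - 380/3 = 513 - 380/3 = 1159/3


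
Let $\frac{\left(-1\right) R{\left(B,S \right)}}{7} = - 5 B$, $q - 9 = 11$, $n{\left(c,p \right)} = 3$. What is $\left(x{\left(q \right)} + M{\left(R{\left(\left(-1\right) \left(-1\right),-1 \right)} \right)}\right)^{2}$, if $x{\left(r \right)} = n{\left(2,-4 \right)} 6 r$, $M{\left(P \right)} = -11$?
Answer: $121801$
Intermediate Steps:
$q = 20$ ($q = 9 + 11 = 20$)
$R{\left(B,S \right)} = 35 B$ ($R{\left(B,S \right)} = - 7 \left(- 5 B\right) = 35 B$)
$x{\left(r \right)} = 18 r$ ($x{\left(r \right)} = 3 \cdot 6 r = 18 r$)
$\left(x{\left(q \right)} + M{\left(R{\left(\left(-1\right) \left(-1\right),-1 \right)} \right)}\right)^{2} = \left(18 \cdot 20 - 11\right)^{2} = \left(360 - 11\right)^{2} = 349^{2} = 121801$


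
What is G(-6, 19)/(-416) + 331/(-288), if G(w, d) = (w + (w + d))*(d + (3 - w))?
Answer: -6067/3744 ≈ -1.6205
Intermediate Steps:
G(w, d) = (d + 2*w)*(3 + d - w) (G(w, d) = (w + (d + w))*(3 + d - w) = (d + 2*w)*(3 + d - w))
G(-6, 19)/(-416) + 331/(-288) = (19² - 2*(-6)² + 3*19 + 6*(-6) + 19*(-6))/(-416) + 331/(-288) = (361 - 2*36 + 57 - 36 - 114)*(-1/416) + 331*(-1/288) = (361 - 72 + 57 - 36 - 114)*(-1/416) - 331/288 = 196*(-1/416) - 331/288 = -49/104 - 331/288 = -6067/3744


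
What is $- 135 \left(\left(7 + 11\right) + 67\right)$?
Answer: $-11475$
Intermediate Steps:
$- 135 \left(\left(7 + 11\right) + 67\right) = - 135 \left(18 + 67\right) = \left(-135\right) 85 = -11475$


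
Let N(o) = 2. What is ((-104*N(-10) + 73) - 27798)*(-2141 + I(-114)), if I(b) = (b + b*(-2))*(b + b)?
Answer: 785839089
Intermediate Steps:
I(b) = -2*b² (I(b) = (b - 2*b)*(2*b) = (-b)*(2*b) = -2*b²)
((-104*N(-10) + 73) - 27798)*(-2141 + I(-114)) = ((-104*2 + 73) - 27798)*(-2141 - 2*(-114)²) = ((-208 + 73) - 27798)*(-2141 - 2*12996) = (-135 - 27798)*(-2141 - 25992) = -27933*(-28133) = 785839089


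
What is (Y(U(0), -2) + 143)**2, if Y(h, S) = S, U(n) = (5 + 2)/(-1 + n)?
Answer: 19881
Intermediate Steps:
U(n) = 7/(-1 + n)
(Y(U(0), -2) + 143)**2 = (-2 + 143)**2 = 141**2 = 19881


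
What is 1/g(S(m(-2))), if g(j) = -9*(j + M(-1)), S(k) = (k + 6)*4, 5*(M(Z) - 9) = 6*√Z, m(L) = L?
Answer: -625/140949 + 10*I/46983 ≈ -0.0044342 + 0.00021284*I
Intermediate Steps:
M(Z) = 9 + 6*√Z/5 (M(Z) = 9 + (6*√Z)/5 = 9 + 6*√Z/5)
S(k) = 24 + 4*k (S(k) = (6 + k)*4 = 24 + 4*k)
g(j) = -81 - 9*j - 54*I/5 (g(j) = -9*(j + (9 + 6*√(-1)/5)) = -9*(j + (9 + 6*I/5)) = -9*(9 + j + 6*I/5) = -81 - 9*j - 54*I/5)
1/g(S(m(-2))) = 1/(-81 - 9*(24 + 4*(-2)) - 54*I/5) = 1/(-81 - 9*(24 - 8) - 54*I/5) = 1/(-81 - 9*16 - 54*I/5) = 1/(-81 - 144 - 54*I/5) = 1/(-225 - 54*I/5) = 25*(-225 + 54*I/5)/1268541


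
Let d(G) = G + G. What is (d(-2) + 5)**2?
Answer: 1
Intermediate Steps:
d(G) = 2*G
(d(-2) + 5)**2 = (2*(-2) + 5)**2 = (-4 + 5)**2 = 1**2 = 1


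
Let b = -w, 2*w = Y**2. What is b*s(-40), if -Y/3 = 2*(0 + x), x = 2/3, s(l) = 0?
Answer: 0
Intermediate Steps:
x = 2/3 (x = 2*(1/3) = 2/3 ≈ 0.66667)
Y = -4 (Y = -6*(0 + 2/3) = -6*2/3 = -3*4/3 = -4)
w = 8 (w = (1/2)*(-4)**2 = (1/2)*16 = 8)
b = -8 (b = -1*8 = -8)
b*s(-40) = -8*0 = 0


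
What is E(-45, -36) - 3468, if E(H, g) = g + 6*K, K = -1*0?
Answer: -3504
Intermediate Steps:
K = 0
E(H, g) = g (E(H, g) = g + 6*0 = g + 0 = g)
E(-45, -36) - 3468 = -36 - 3468 = -3504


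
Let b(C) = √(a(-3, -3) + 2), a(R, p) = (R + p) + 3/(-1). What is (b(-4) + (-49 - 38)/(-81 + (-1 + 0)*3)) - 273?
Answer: -7615/28 + I*√7 ≈ -271.96 + 2.6458*I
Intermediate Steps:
a(R, p) = -3 + R + p (a(R, p) = (R + p) + 3*(-1) = (R + p) - 3 = -3 + R + p)
b(C) = I*√7 (b(C) = √((-3 - 3 - 3) + 2) = √(-9 + 2) = √(-7) = I*√7)
(b(-4) + (-49 - 38)/(-81 + (-1 + 0)*3)) - 273 = (I*√7 + (-49 - 38)/(-81 + (-1 + 0)*3)) - 273 = (I*√7 - 87/(-81 - 1*3)) - 273 = (I*√7 - 87/(-81 - 3)) - 273 = (I*√7 - 87/(-84)) - 273 = (I*√7 - 87*(-1/84)) - 273 = (I*√7 + 29/28) - 273 = (29/28 + I*√7) - 273 = -7615/28 + I*√7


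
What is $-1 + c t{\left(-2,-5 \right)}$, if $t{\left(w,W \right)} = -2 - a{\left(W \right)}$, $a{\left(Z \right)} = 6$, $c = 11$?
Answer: $-89$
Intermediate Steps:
$t{\left(w,W \right)} = -8$ ($t{\left(w,W \right)} = -2 - 6 = -8$)
$-1 + c t{\left(-2,-5 \right)} = -1 + 11 \left(-8\right) = -1 - 88 = -89$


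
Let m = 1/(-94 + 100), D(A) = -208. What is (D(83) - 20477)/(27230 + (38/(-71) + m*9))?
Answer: -2937270/3866797 ≈ -0.75961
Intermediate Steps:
m = ⅙ (m = 1/6 = ⅙ ≈ 0.16667)
(D(83) - 20477)/(27230 + (38/(-71) + m*9)) = (-208 - 20477)/(27230 + (38/(-71) + (⅙)*9)) = -20685/(27230 + (38*(-1/71) + 3/2)) = -20685/(27230 + (-38/71 + 3/2)) = -20685/(27230 + 137/142) = -20685/3866797/142 = -20685*142/3866797 = -2937270/3866797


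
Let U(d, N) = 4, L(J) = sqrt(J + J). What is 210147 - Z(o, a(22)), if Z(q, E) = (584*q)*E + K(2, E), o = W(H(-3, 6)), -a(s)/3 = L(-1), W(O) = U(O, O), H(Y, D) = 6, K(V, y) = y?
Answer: 210147 + 7011*I*sqrt(2) ≈ 2.1015e+5 + 9915.0*I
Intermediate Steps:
L(J) = sqrt(2)*sqrt(J) (L(J) = sqrt(2*J) = sqrt(2)*sqrt(J))
W(O) = 4
a(s) = -3*I*sqrt(2) (a(s) = -3*sqrt(2)*sqrt(-1) = -3*sqrt(2)*I = -3*I*sqrt(2))
o = 4
Z(q, E) = E + 584*E*q (Z(q, E) = (584*q)*E + E = 584*E*q + E = E + 584*E*q)
210147 - Z(o, a(22)) = 210147 - (-3*I*sqrt(2))*(1 + 584*4) = 210147 - (-3*I*sqrt(2))*(1 + 2336) = 210147 - (-3*I*sqrt(2))*2337 = 210147 - (-7011)*I*sqrt(2) = 210147 + 7011*I*sqrt(2)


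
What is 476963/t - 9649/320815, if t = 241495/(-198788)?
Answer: -6083584566950623/15495043685 ≈ -3.9262e+5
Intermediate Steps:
t = -241495/198788 (t = 241495*(-1/198788) = -241495/198788 ≈ -1.2148)
476963/t - 9649/320815 = 476963/(-241495/198788) - 9649/320815 = 476963*(-198788/241495) - 9649*1/320815 = -94814520844/241495 - 9649/320815 = -6083584566950623/15495043685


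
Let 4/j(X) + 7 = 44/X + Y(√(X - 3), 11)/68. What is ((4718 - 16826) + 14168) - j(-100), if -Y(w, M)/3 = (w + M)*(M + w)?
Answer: 20*(-721067*I + 84975*√103)/(3*(-2333*I + 275*√103)) ≈ 2060.2 - 0.23904*I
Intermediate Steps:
Y(w, M) = -3*(M + w)² (Y(w, M) = -3*(w + M)*(M + w) = -3*(M + w)*(M + w) = -3*(M + w)²)
j(X) = 4/(-7 + 44/X - 3*(11 + √(-3 + X))²/68) (j(X) = 4/(-7 + (44/X - 3*(11 + √(X - 3))²/68)) = 4/(-7 + (44/X - 3*(11 + √(-3 + X))²*(1/68))) = 4/(-7 + (44/X - 3*(11 + √(-3 + X))²/68)) = 4/(-7 + 44/X - 3*(11 + √(-3 + X))²/68))
((4718 - 16826) + 14168) - j(-100) = ((4718 - 16826) + 14168) - 272*(-100)/(2992 - 476*(-100) - 3*(-100)*(11 + √(-3 - 100))²) = (-12108 + 14168) - 272*(-100)/(2992 + 47600 - 3*(-100)*(11 + √(-103))²) = 2060 - 272*(-100)/(2992 + 47600 - 3*(-100)*(11 + I*√103)²) = 2060 - 272*(-100)/(2992 + 47600 + 300*(11 + I*√103)²) = 2060 - 272*(-100)/(50592 + 300*(11 + I*√103)²) = 2060 - (-27200)/(50592 + 300*(11 + I*√103)²) = 2060 + 27200/(50592 + 300*(11 + I*√103)²)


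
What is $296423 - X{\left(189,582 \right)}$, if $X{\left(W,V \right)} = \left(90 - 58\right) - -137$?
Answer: $296254$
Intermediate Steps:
$X{\left(W,V \right)} = 169$ ($X{\left(W,V \right)} = \left(90 - 58\right) + 137 = 32 + 137 = 169$)
$296423 - X{\left(189,582 \right)} = 296423 - 169 = 296254$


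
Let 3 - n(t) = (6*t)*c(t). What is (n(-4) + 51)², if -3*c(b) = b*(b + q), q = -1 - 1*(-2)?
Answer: 1764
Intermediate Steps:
q = 1 (q = -1 + 2 = 1)
c(b) = -b*(1 + b)/3 (c(b) = -b*(b + 1)/3 = -b*(1 + b)/3)
n(t) = 3 + 2*t²*(1 + t) (n(t) = 3 - 6*t*(-t*(1 + t)/3) = 3 - (-2)*t²*(1 + t) = 3 + 2*t²*(1 + t))
(n(-4) + 51)² = ((3 + 2*(-4)²*(1 - 4)) + 51)² = ((3 + 2*16*(-3)) + 51)² = ((3 - 96) + 51)² = (-93 + 51)² = (-42)² = 1764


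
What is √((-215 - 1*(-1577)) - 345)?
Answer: 3*√113 ≈ 31.890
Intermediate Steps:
√((-215 - 1*(-1577)) - 345) = √((-215 + 1577) - 345) = √(1362 - 345) = √1017 = 3*√113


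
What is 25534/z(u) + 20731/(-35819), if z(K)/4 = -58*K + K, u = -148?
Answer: 107527741/604338168 ≈ 0.17793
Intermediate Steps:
z(K) = -228*K (z(K) = 4*(-58*K + K) = 4*(-57*K) = -228*K)
25534/z(u) + 20731/(-35819) = 25534/((-228*(-148))) + 20731/(-35819) = 25534/33744 + 20731*(-1/35819) = 25534*(1/33744) - 20731/35819 = 12767/16872 - 20731/35819 = 107527741/604338168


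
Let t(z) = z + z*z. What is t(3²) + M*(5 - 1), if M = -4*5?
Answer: 10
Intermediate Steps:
t(z) = z + z²
M = -20
t(3²) + M*(5 - 1) = 3²*(1 + 3²) - 20*(5 - 1) = 9*(1 + 9) - 20*4 = 9*10 - 80 = 90 - 80 = 10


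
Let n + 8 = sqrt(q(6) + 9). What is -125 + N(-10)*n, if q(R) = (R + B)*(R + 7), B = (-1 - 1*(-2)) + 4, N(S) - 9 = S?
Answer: -117 - 2*sqrt(38) ≈ -129.33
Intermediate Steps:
N(S) = 9 + S
B = 5 (B = (-1 + 2) + 4 = 1 + 4 = 5)
q(R) = (5 + R)*(7 + R) (q(R) = (R + 5)*(R + 7) = (5 + R)*(7 + R))
n = -8 + 2*sqrt(38) (n = -8 + sqrt((35 + 6**2 + 12*6) + 9) = -8 + sqrt((35 + 36 + 72) + 9) = -8 + sqrt(143 + 9) = -8 + sqrt(152) = -8 + 2*sqrt(38) ≈ 4.3288)
-125 + N(-10)*n = -125 + (9 - 10)*(-8 + 2*sqrt(38)) = -125 - (-8 + 2*sqrt(38)) = -125 + (8 - 2*sqrt(38)) = -117 - 2*sqrt(38)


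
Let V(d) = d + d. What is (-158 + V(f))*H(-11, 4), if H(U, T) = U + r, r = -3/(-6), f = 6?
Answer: 1533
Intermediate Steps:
r = 1/2 (r = -3*(-1/6) = 1/2 ≈ 0.50000)
V(d) = 2*d
H(U, T) = 1/2 + U (H(U, T) = U + 1/2 = 1/2 + U)
(-158 + V(f))*H(-11, 4) = (-158 + 2*6)*(1/2 - 11) = (-158 + 12)*(-21/2) = -146*(-21/2) = 1533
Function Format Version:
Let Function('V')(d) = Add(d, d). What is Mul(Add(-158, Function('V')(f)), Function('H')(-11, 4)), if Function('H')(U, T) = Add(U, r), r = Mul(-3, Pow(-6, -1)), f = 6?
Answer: 1533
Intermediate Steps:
r = Rational(1, 2) (r = Mul(-3, Rational(-1, 6)) = Rational(1, 2) ≈ 0.50000)
Function('V')(d) = Mul(2, d)
Function('H')(U, T) = Add(Rational(1, 2), U) (Function('H')(U, T) = Add(U, Rational(1, 2)) = Add(Rational(1, 2), U))
Mul(Add(-158, Function('V')(f)), Function('H')(-11, 4)) = Mul(Add(-158, Mul(2, 6)), Add(Rational(1, 2), -11)) = Mul(Add(-158, 12), Rational(-21, 2)) = Mul(-146, Rational(-21, 2)) = 1533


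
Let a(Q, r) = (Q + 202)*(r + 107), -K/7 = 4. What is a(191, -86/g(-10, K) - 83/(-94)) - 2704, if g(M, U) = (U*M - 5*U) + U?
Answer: 364866973/9212 ≈ 39608.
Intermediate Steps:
K = -28 (K = -7*4 = -28)
g(M, U) = -4*U + M*U (g(M, U) = (M*U - 5*U) + U = (-5*U + M*U) + U = -4*U + M*U)
a(Q, r) = (107 + r)*(202 + Q) (a(Q, r) = (202 + Q)*(107 + r) = (107 + r)*(202 + Q))
a(191, -86/g(-10, K) - 83/(-94)) - 2704 = (21614 + 107*191 + 202*(-86*(-1/(28*(-4 - 10))) - 83/(-94)) + 191*(-86*(-1/(28*(-4 - 10))) - 83/(-94))) - 2704 = (21614 + 20437 + 202*(-86/((-28*(-14))) - 83*(-1/94)) + 191*(-86/((-28*(-14))) - 83*(-1/94))) - 2704 = (21614 + 20437 + 202*(-86/392 + 83/94) + 191*(-86/392 + 83/94)) - 2704 = (21614 + 20437 + 202*(-86*1/392 + 83/94) + 191*(-86*1/392 + 83/94)) - 2704 = (21614 + 20437 + 202*(-43/196 + 83/94) + 191*(-43/196 + 83/94)) - 2704 = (21614 + 20437 + 202*(6113/9212) + 191*(6113/9212)) - 2704 = (21614 + 20437 + 617413/4606 + 1167583/9212) - 2704 = 389776221/9212 - 2704 = 364866973/9212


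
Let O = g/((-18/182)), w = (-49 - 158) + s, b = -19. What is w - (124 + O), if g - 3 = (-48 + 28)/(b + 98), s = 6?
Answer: -211328/711 ≈ -297.23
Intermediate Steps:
g = 217/79 (g = 3 + (-48 + 28)/(-19 + 98) = 3 - 20/79 = 217/79 ≈ 2.7468)
w = -201 (w = (-49 - 158) + 6 = -207 + 6 = -201)
O = -19747/711 (O = 217/(79*((-18/182))) = 217/(79*((-18*1/182))) = 217/(79*(-9/91)) = (217/79)*(-91/9) = -19747/711 ≈ -27.774)
w - (124 + O) = -201 - (124 - 19747/711) = -201 - 1*68417/711 = -201 - 68417/711 = -211328/711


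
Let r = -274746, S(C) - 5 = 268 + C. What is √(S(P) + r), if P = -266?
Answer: I*√274739 ≈ 524.16*I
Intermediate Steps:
S(C) = 273 + C (S(C) = 5 + (268 + C) = 273 + C)
√(S(P) + r) = √((273 - 266) - 274746) = √(7 - 274746) = √(-274739) = I*√274739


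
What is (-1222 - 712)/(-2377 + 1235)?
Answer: 967/571 ≈ 1.6935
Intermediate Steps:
(-1222 - 712)/(-2377 + 1235) = -1934/(-1142) = -1934*(-1/1142) = 967/571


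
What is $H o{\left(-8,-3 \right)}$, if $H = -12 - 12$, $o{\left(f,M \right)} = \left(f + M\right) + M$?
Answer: $336$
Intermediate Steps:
$o{\left(f,M \right)} = f + 2 M$ ($o{\left(f,M \right)} = \left(M + f\right) + M = f + 2 M$)
$H = -24$
$H o{\left(-8,-3 \right)} = - 24 \left(-8 + 2 \left(-3\right)\right) = - 24 \left(-8 - 6\right) = \left(-24\right) \left(-14\right) = 336$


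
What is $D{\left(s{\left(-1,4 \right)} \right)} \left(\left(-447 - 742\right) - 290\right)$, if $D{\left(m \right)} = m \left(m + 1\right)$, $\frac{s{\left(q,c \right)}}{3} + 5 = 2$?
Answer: $-106488$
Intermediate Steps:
$s{\left(q,c \right)} = -9$ ($s{\left(q,c \right)} = -15 + 3 \cdot 2 = -15 + 6 = -9$)
$D{\left(m \right)} = m \left(1 + m\right)$
$D{\left(s{\left(-1,4 \right)} \right)} \left(\left(-447 - 742\right) - 290\right) = - 9 \left(1 - 9\right) \left(\left(-447 - 742\right) - 290\right) = \left(-9\right) \left(-8\right) \left(-1189 - 290\right) = 72 \left(-1479\right) = -106488$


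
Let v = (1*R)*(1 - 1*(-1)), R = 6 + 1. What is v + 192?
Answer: 206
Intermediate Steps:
R = 7
v = 14 (v = (1*7)*(1 - 1*(-1)) = 7*(1 + 1) = 7*2 = 14)
v + 192 = 14 + 192 = 206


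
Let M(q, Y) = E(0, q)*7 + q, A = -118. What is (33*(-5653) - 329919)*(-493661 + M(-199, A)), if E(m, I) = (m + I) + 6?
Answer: 255760634748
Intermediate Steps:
E(m, I) = 6 + I + m (E(m, I) = (I + m) + 6 = 6 + I + m)
M(q, Y) = 42 + 8*q (M(q, Y) = (6 + q + 0)*7 + q = (6 + q)*7 + q = (42 + 7*q) + q = 42 + 8*q)
(33*(-5653) - 329919)*(-493661 + M(-199, A)) = (33*(-5653) - 329919)*(-493661 + (42 + 8*(-199))) = (-186549 - 329919)*(-493661 + (42 - 1592)) = -516468*(-493661 - 1550) = -516468*(-495211) = 255760634748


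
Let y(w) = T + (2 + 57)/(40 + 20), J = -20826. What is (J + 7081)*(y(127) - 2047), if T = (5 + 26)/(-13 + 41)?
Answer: 1180505819/42 ≈ 2.8107e+7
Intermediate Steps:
T = 31/28 ≈ 1.1071
y(w) = 439/210 (y(w) = 31/28 + (2 + 57)/(40 + 20) = 31/28 + 59/60 = 439/210)
(J + 7081)*(y(127) - 2047) = (-20826 + 7081)*(439/210 - 2047) = -13745*(-429431/210) = 1180505819/42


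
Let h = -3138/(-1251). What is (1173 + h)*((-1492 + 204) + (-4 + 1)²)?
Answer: -626949173/417 ≈ -1.5035e+6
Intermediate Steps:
h = 1046/417 (h = -3138*(-1/1251) = 1046/417 ≈ 2.5084)
(1173 + h)*((-1492 + 204) + (-4 + 1)²) = (1173 + 1046/417)*((-1492 + 204) + (-4 + 1)²) = 490187*(-1288 + (-3)²)/417 = 490187*(-1288 + 9)/417 = (490187/417)*(-1279) = -626949173/417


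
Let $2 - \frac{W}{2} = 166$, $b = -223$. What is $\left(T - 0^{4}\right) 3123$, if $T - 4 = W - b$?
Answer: $-315423$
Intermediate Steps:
$W = -328$ ($W = 4 - 332 = -328$)
$T = -101$ ($T = 4 - 105 = -101$)
$\left(T - 0^{4}\right) 3123 = \left(-101 - 0^{4}\right) 3123 = \left(-101 - 0\right) 3123 = \left(-101 + 0\right) 3123 = \left(-101\right) 3123 = -315423$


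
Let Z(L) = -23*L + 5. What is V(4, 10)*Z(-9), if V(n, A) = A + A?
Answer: 4240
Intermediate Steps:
V(n, A) = 2*A
Z(L) = 5 - 23*L
V(4, 10)*Z(-9) = (2*10)*(5 - 23*(-9)) = 20*(5 + 207) = 20*212 = 4240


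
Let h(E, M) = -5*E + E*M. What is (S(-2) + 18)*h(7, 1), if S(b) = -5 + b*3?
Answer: -196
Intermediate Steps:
S(b) = -5 + 3*b
(S(-2) + 18)*h(7, 1) = ((-5 + 3*(-2)) + 18)*(7*(-5 + 1)) = ((-5 - 6) + 18)*(7*(-4)) = (-11 + 18)*(-28) = 7*(-28) = -196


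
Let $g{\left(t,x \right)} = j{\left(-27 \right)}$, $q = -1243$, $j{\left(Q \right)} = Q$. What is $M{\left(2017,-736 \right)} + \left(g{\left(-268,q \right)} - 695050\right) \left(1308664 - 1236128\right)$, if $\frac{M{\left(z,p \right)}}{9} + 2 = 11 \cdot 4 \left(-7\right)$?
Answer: $-50418108062$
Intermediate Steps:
$M{\left(z,p \right)} = -2790$ ($M{\left(z,p \right)} = -18 + 9 \cdot 11 \cdot 4 \left(-7\right) = -18 + 9 \cdot 44 \left(-7\right) = -18 + 9 \left(-308\right) = -18 - 2772 = -2790$)
$g{\left(t,x \right)} = -27$
$M{\left(2017,-736 \right)} + \left(g{\left(-268,q \right)} - 695050\right) \left(1308664 - 1236128\right) = -2790 + \left(-27 - 695050\right) \left(1308664 - 1236128\right) = -2790 - 50418105272 = -50418108062$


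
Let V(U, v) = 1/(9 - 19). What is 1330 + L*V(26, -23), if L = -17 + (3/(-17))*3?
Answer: 113199/85 ≈ 1331.8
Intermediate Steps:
L = -298/17 (L = -17 + (3*(-1/17))*3 = -17 - 3/17*3 = -17 - 9/17 = -298/17 ≈ -17.529)
V(U, v) = -⅒ (V(U, v) = 1/(-10) = -⅒)
1330 + L*V(26, -23) = 1330 - 298/17*(-⅒) = 1330 + 149/85 = 113199/85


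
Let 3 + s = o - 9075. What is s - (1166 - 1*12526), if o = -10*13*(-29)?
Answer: 6052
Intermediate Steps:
o = 3770 (o = -130*(-29) = 3770)
s = -5308 (s = -3 + (3770 - 9075) = -3 - 5305 = -5308)
s - (1166 - 1*12526) = -5308 - (1166 - 1*12526) = -5308 - (1166 - 12526) = -5308 - 1*(-11360) = -5308 + 11360 = 6052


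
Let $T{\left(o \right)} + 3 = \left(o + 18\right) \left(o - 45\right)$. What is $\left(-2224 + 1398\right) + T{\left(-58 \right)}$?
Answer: $3291$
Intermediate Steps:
$T{\left(o \right)} = -3 + \left(-45 + o\right) \left(18 + o\right)$ ($T{\left(o \right)} = -3 + \left(o + 18\right) \left(o - 45\right) = -3 + \left(18 + o\right) \left(-45 + o\right) = -3 + \left(-45 + o\right) \left(18 + o\right)$)
$\left(-2224 + 1398\right) + T{\left(-58 \right)} = \left(-2224 + 1398\right) - \left(-753 - 3364\right) = -826 + \left(-813 + 3364 + 1566\right) = -826 + 4117 = 3291$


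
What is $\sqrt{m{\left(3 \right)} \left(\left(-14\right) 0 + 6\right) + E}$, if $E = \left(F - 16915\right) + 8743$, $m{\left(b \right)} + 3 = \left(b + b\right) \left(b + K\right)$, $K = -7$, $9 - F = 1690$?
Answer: $i \sqrt{10015} \approx 100.07 i$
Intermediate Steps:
$F = -1681$ ($F = 9 - 1690 = -1681$)
$m{\left(b \right)} = -3 + 2 b \left(-7 + b\right)$ ($m{\left(b \right)} = -3 + \left(b + b\right) \left(b - 7\right) = -3 + 2 b \left(-7 + b\right)$)
$E = -9853$ ($E = \left(-1681 - 16915\right) + 8743 = -18596 + 8743 = -9853$)
$\sqrt{m{\left(3 \right)} \left(\left(-14\right) 0 + 6\right) + E} = \sqrt{\left(-3 - 42 + 2 \cdot 3^{2}\right) \left(\left(-14\right) 0 + 6\right) - 9853} = \sqrt{\left(-3 - 42 + 2 \cdot 9\right) \left(0 + 6\right) - 9853} = \sqrt{\left(-3 - 42 + 18\right) 6 - 9853} = \sqrt{\left(-27\right) 6 - 9853} = \sqrt{-162 - 9853} = \sqrt{-10015} = i \sqrt{10015}$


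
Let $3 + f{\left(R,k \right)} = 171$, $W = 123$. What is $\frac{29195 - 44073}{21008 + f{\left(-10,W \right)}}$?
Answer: $- \frac{7439}{10588} \approx -0.70259$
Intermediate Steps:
$f{\left(R,k \right)} = 168$ ($f{\left(R,k \right)} = -3 + 171 = 168$)
$\frac{29195 - 44073}{21008 + f{\left(-10,W \right)}} = \frac{29195 - 44073}{21008 + 168} = - \frac{14878}{21176} = \left(-14878\right) \frac{1}{21176} = - \frac{7439}{10588}$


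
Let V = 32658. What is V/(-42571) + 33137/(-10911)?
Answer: -1767006665/464492181 ≈ -3.8042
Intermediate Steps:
V/(-42571) + 33137/(-10911) = 32658/(-42571) + 33137/(-10911) = 32658*(-1/42571) + 33137*(-1/10911) = -32658/42571 - 33137/10911 = -1767006665/464492181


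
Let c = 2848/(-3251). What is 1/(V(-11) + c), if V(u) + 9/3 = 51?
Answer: 3251/153200 ≈ 0.021221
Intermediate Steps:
V(u) = 48 (V(u) = -3 + 51 = 48)
c = -2848/3251 (c = 2848*(-1/3251) = -2848/3251 ≈ -0.87604)
1/(V(-11) + c) = 1/(48 - 2848/3251) = 1/(153200/3251) = 3251/153200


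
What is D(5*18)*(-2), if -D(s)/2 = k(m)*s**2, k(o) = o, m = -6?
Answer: -194400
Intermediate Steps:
D(s) = 12*s**2 (D(s) = -(-12)*s**2 = 12*s**2)
D(5*18)*(-2) = (12*(5*18)**2)*(-2) = (12*90**2)*(-2) = (12*8100)*(-2) = 97200*(-2) = -194400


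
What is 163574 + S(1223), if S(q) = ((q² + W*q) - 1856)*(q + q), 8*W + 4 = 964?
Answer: 4013151892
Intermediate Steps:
W = 120 (W = -½ + (⅛)*964 = -½ + 241/2 = 120)
S(q) = 2*q*(-1856 + q² + 120*q) (S(q) = ((q² + 120*q) - 1856)*(q + q) = (-1856 + q² + 120*q)*(2*q) = 2*q*(-1856 + q² + 120*q))
163574 + S(1223) = 163574 + 2*1223*(-1856 + 1223² + 120*1223) = 163574 + 2*1223*(-1856 + 1495729 + 146760) = 163574 + 2*1223*1640633 = 163574 + 4012988318 = 4013151892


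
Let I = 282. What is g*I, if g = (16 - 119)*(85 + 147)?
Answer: -6738672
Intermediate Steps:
g = -23896 (g = -103*232 = -23896)
g*I = -23896*282 = -6738672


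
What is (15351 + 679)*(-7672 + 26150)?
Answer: 296202340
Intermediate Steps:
(15351 + 679)*(-7672 + 26150) = 16030*18478 = 296202340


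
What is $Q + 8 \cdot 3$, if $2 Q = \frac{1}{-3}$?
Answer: $\frac{143}{6} \approx 23.833$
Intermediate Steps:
$Q = - \frac{1}{6}$ ($Q = \frac{1}{2 \left(-3\right)} = \frac{1}{2} \left(- \frac{1}{3}\right) = - \frac{1}{6} \approx -0.16667$)
$Q + 8 \cdot 3 = - \frac{1}{6} + 8 \cdot 3 = - \frac{1}{6} + 24 = \frac{143}{6}$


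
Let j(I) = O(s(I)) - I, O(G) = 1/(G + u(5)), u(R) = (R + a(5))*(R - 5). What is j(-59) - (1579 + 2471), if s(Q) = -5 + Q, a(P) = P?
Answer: -255425/64 ≈ -3991.0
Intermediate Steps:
u(R) = (-5 + R)*(5 + R) (u(R) = (R + 5)*(R - 5) = (5 + R)*(-5 + R) = (-5 + R)*(5 + R))
O(G) = 1/G (O(G) = 1/(G + (-25 + 5²)) = 1/(G + (-25 + 25)) = 1/(G + 0) = 1/G)
j(I) = 1/(-5 + I) - I
j(-59) - (1579 + 2471) = (1 - 1*(-59)*(-5 - 59))/(-5 - 59) - (1579 + 2471) = (1 - 1*(-59)*(-64))/(-64) - 1*4050 = -(1 - 3776)/64 - 4050 = -1/64*(-3775) - 4050 = 3775/64 - 4050 = -255425/64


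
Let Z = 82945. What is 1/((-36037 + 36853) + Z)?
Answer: 1/83761 ≈ 1.1939e-5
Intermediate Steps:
1/((-36037 + 36853) + Z) = 1/((-36037 + 36853) + 82945) = 1/(816 + 82945) = 1/83761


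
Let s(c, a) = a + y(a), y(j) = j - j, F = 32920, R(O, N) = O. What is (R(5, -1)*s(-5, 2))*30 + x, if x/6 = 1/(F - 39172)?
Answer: 312599/1042 ≈ 300.00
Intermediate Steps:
y(j) = 0
s(c, a) = a (s(c, a) = a + 0 = a)
x = -1/1042 (x = 6/(32920 - 39172) = 6/(-6252) = 6*(-1/6252) = -1/1042 ≈ -0.00095969)
(R(5, -1)*s(-5, 2))*30 + x = (5*2)*30 - 1/1042 = 10*30 - 1/1042 = 300 - 1/1042 = 312599/1042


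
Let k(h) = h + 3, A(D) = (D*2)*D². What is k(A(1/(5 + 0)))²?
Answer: 142129/15625 ≈ 9.0963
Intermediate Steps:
A(D) = 2*D³ (A(D) = (2*D)*D² = 2*D³)
k(h) = 3 + h
k(A(1/(5 + 0)))² = (3 + 2*(1/(5 + 0))³)² = (3 + 2*(1/5)³)² = (3 + 2*(⅕)³)² = (3 + 2*(1/125))² = (3 + 2/125)² = (377/125)² = 142129/15625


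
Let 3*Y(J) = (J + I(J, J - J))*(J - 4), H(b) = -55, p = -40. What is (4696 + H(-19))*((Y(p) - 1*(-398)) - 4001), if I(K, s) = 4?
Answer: -14271075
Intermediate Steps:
Y(J) = (-4 + J)*(4 + J)/3 (Y(J) = ((J + 4)*(J - 4))/3 = ((4 + J)*(-4 + J))/3 = ((-4 + J)*(4 + J))/3 = (-4 + J)*(4 + J)/3)
(4696 + H(-19))*((Y(p) - 1*(-398)) - 4001) = (4696 - 55)*(((-16/3 + (⅓)*(-40)²) - 1*(-398)) - 4001) = 4641*(((-16/3 + (⅓)*1600) + 398) - 4001) = 4641*(((-16/3 + 1600/3) + 398) - 4001) = 4641*((528 + 398) - 4001) = 4641*(926 - 4001) = 4641*(-3075) = -14271075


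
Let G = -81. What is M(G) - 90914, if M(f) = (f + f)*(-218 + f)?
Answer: -42476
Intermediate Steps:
M(f) = 2*f*(-218 + f) (M(f) = (2*f)*(-218 + f) = 2*f*(-218 + f))
M(G) - 90914 = 2*(-81)*(-218 - 81) - 90914 = 2*(-81)*(-299) - 90914 = 48438 - 90914 = -42476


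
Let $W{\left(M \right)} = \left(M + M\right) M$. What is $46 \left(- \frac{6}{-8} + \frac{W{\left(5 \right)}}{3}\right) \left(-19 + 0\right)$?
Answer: $- \frac{91333}{6} \approx -15222.0$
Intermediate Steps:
$W{\left(M \right)} = 2 M^{2}$ ($W{\left(M \right)} = 2 M M = 2 M^{2}$)
$46 \left(- \frac{6}{-8} + \frac{W{\left(5 \right)}}{3}\right) \left(-19 + 0\right) = 46 \left(- \frac{6}{-8} + \frac{2 \cdot 5^{2}}{3}\right) \left(-19 + 0\right) = 46 \left(\left(-6\right) \left(- \frac{1}{8}\right) + 2 \cdot 25 \cdot \frac{1}{3}\right) \left(-19\right) = 46 \left(\frac{3}{4} + 50 \cdot \frac{1}{3}\right) \left(-19\right) = 46 \left(\frac{3}{4} + \frac{50}{3}\right) \left(-19\right) = 46 \cdot \frac{209}{12} \left(-19\right) = \frac{4807}{6} \left(-19\right) = - \frac{91333}{6}$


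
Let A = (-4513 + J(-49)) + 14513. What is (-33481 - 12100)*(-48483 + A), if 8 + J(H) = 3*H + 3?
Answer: 1761021935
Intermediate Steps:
J(H) = -5 + 3*H (J(H) = -8 + (3*H + 3) = -8 + (3 + 3*H) = -5 + 3*H)
A = 9848 (A = (-4513 + (-5 + 3*(-49))) + 14513 = (-4513 + (-5 - 147)) + 14513 = (-4513 - 152) + 14513 = -4665 + 14513 = 9848)
(-33481 - 12100)*(-48483 + A) = (-33481 - 12100)*(-48483 + 9848) = -45581*(-38635) = 1761021935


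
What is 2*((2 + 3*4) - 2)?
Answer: 24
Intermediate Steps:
2*((2 + 3*4) - 2) = 2*((2 + 12) - 2) = 2*(14 - 2) = 2*12 = 24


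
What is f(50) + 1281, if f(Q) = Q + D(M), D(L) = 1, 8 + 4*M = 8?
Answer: 1332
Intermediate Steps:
M = 0 (M = -2 + (¼)*8 = -2 + 2 = 0)
f(Q) = 1 + Q (f(Q) = Q + 1 = 1 + Q)
f(50) + 1281 = (1 + 50) + 1281 = 51 + 1281 = 1332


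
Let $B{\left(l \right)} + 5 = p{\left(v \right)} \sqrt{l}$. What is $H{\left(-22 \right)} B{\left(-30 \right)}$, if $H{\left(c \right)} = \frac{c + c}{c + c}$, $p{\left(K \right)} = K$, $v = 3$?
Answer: $-5 + 3 i \sqrt{30} \approx -5.0 + 16.432 i$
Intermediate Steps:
$B{\left(l \right)} = -5 + 3 \sqrt{l}$
$H{\left(c \right)} = 1$ ($H{\left(c \right)} = \frac{2 c}{2 c} = 2 c \frac{1}{2 c} = 1$)
$H{\left(-22 \right)} B{\left(-30 \right)} = 1 \left(-5 + 3 \sqrt{-30}\right) = 1 \left(-5 + 3 i \sqrt{30}\right) = -5 + 3 i \sqrt{30}$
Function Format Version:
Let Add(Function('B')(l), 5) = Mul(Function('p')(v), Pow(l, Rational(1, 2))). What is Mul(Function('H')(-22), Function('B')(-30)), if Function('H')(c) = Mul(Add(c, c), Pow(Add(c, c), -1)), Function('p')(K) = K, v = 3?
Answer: Add(-5, Mul(3, I, Pow(30, Rational(1, 2)))) ≈ Add(-5.0000, Mul(16.432, I))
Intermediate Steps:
Function('B')(l) = Add(-5, Mul(3, Pow(l, Rational(1, 2))))
Function('H')(c) = 1 (Function('H')(c) = Mul(Mul(2, c), Pow(Mul(2, c), -1)) = Mul(Mul(2, c), Mul(Rational(1, 2), Pow(c, -1))) = 1)
Mul(Function('H')(-22), Function('B')(-30)) = Mul(1, Add(-5, Mul(3, Pow(-30, Rational(1, 2))))) = Mul(1, Add(-5, Mul(3, Mul(I, Pow(30, Rational(1, 2)))))) = Mul(1, Add(-5, Mul(3, I, Pow(30, Rational(1, 2))))) = Add(-5, Mul(3, I, Pow(30, Rational(1, 2))))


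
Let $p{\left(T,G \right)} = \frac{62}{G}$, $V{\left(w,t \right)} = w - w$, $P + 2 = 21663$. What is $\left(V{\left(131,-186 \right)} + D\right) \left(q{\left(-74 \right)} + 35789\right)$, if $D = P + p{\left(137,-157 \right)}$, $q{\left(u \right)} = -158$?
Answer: $\frac{121170876165}{157} \approx 7.7179 \cdot 10^{8}$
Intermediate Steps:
$P = 21661$ ($P = -2 + 21663 = 21661$)
$V{\left(w,t \right)} = 0$
$D = \frac{3400715}{157}$ ($D = 21661 + \frac{62}{-157} = 21661 + 62 \left(- \frac{1}{157}\right) = 21661 - \frac{62}{157} = \frac{3400715}{157} \approx 21661.0$)
$\left(V{\left(131,-186 \right)} + D\right) \left(q{\left(-74 \right)} + 35789\right) = \left(0 + \frac{3400715}{157}\right) \left(-158 + 35789\right) = \frac{3400715}{157} \cdot 35631 = \frac{121170876165}{157}$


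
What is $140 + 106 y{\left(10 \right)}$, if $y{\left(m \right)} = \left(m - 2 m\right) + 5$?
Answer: $-390$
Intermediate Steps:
$y{\left(m \right)} = 5 - m$ ($y{\left(m \right)} = - m + 5 = 5 - m$)
$140 + 106 y{\left(10 \right)} = 140 + 106 \left(5 - 10\right) = 140 + 106 \left(-5\right) = 140 - 530 = -390$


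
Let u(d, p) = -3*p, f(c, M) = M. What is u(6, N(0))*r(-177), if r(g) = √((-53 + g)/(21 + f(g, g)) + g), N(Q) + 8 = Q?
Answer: 4*I*√1067898/13 ≈ 317.97*I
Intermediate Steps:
N(Q) = -8 + Q
r(g) = √(g + (-53 + g)/(21 + g)) (r(g) = √((-53 + g)/(21 + g) + g) = √(g + (-53 + g)/(21 + g)))
u(6, N(0))*r(-177) = (-3*(-8 + 0))*√((-53 - 177 - 177*(21 - 177))/(21 - 177)) = (-3*(-8))*√((-53 - 177 - 177*(-156))/(-156)) = 24*√(-(-53 - 177 + 27612)/156) = 24*√(-1/156*27382) = 24*√(-13691/78) = 24*(I*√1067898/78) = 4*I*√1067898/13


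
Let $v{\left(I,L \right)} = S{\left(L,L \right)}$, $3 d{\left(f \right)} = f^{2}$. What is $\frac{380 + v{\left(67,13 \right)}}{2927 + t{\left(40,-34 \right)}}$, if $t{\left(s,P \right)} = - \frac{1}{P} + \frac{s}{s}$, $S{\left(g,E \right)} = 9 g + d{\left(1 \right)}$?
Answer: $\frac{50728}{298659} \approx 0.16985$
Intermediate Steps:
$d{\left(f \right)} = \frac{f^{2}}{3}$
$S{\left(g,E \right)} = \frac{1}{3} + 9 g$ ($S{\left(g,E \right)} = 9 g + \frac{1^{2}}{3} = 9 g + \frac{1}{3} \cdot 1 = 9 g + \frac{1}{3} = \frac{1}{3} + 9 g$)
$t{\left(s,P \right)} = 1 - \frac{1}{P}$ ($t{\left(s,P \right)} = - \frac{1}{P} + 1 = 1 - \frac{1}{P}$)
$v{\left(I,L \right)} = \frac{1}{3} + 9 L$
$\frac{380 + v{\left(67,13 \right)}}{2927 + t{\left(40,-34 \right)}} = \frac{380 + \left(\frac{1}{3} + 9 \cdot 13\right)}{2927 + \frac{-1 - 34}{-34}} = \frac{380 + \left(\frac{1}{3} + 117\right)}{2927 - - \frac{35}{34}} = \frac{380 + \frac{352}{3}}{2927 + \frac{35}{34}} = \frac{1492}{3 \cdot \frac{99553}{34}} = \frac{1492}{3} \cdot \frac{34}{99553} = \frac{50728}{298659}$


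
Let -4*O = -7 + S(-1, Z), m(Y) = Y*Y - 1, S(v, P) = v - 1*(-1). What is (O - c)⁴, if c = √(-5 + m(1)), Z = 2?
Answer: -14719/256 + 217*I*√5/16 ≈ -57.496 + 30.327*I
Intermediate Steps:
S(v, P) = 1 + v (S(v, P) = v + 1 = 1 + v)
m(Y) = -1 + Y² (m(Y) = Y² - 1 = -1 + Y²)
c = I*√5 (c = √(-5 + (-1 + 1²)) = √(-5 + (-1 + 1)) = √(-5 + 0) = √(-5) = I*√5 ≈ 2.2361*I)
O = 7/4 (O = -(-7 + (1 - 1))/4 = -(-7 + 0)/4 = -¼*(-7) = 7/4 ≈ 1.7500)
(O - c)⁴ = (7/4 - I*√5)⁴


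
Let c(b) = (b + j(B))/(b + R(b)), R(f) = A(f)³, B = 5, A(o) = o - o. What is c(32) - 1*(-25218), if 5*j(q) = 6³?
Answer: 504407/20 ≈ 25220.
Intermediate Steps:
A(o) = 0
R(f) = 0 (R(f) = 0³ = 0)
j(q) = 216/5 (j(q) = (⅕)*6³ = (⅕)*216 = 216/5)
c(b) = (216/5 + b)/b (c(b) = (b + 216/5)/(b + 0) = (216/5 + b)/b)
c(32) - 1*(-25218) = (216/5 + 32)/32 - 1*(-25218) = (1/32)*(376/5) + 25218 = 47/20 + 25218 = 504407/20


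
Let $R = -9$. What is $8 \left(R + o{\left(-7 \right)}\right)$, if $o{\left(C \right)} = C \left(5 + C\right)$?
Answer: $40$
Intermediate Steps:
$8 \left(R + o{\left(-7 \right)}\right) = 8 \left(-9 - 7 \left(5 - 7\right)\right) = 8 \left(-9 - -14\right) = 8 \left(-9 + 14\right) = 8 \cdot 5 = 40$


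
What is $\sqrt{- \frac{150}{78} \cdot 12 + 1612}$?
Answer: $\frac{4 \sqrt{16783}}{13} \approx 39.861$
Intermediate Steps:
$\sqrt{- \frac{150}{78} \cdot 12 + 1612} = \sqrt{\left(-150\right) \frac{1}{78} \cdot 12 + 1612} = \sqrt{\left(- \frac{25}{13}\right) 12 + 1612} = \sqrt{- \frac{300}{13} + 1612} = \sqrt{\frac{20656}{13}} = \frac{4 \sqrt{16783}}{13}$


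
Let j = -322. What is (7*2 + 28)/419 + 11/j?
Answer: 8915/134918 ≈ 0.066077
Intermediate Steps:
(7*2 + 28)/419 + 11/j = (7*2 + 28)/419 + 11/(-322) = (14 + 28)*(1/419) + 11*(-1/322) = 42*(1/419) - 11/322 = 42/419 - 11/322 = 8915/134918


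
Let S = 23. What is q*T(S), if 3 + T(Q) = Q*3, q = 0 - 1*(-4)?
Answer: 264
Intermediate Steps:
q = 4 (q = 0 + 4 = 4)
T(Q) = -3 + 3*Q (T(Q) = -3 + Q*3 = -3 + 3*Q)
q*T(S) = 4*(-3 + 3*23) = 4*(-3 + 69) = 4*66 = 264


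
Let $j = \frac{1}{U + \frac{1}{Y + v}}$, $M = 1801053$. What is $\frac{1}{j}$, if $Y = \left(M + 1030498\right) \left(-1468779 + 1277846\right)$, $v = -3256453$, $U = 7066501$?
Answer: $\frac{3820431570996927535}{540639783536} \approx 7.0665 \cdot 10^{6}$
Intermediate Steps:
$Y = -540636527083$ ($Y = \left(1801053 + 1030498\right) \left(-1468779 + 1277846\right) = 2831551 \left(-190933\right) = -540636527083$)
$j = \frac{540639783536}{3820431570996927535}$ ($j = \frac{1}{7066501 + \frac{1}{-540636527083 - 3256453}} = \frac{1}{7066501 + \frac{1}{-540639783536}} = \frac{1}{7066501 - \frac{1}{540639783536}} = \frac{1}{\frac{3820431570996927535}{540639783536}} = \frac{540639783536}{3820431570996927535} \approx 1.4151 \cdot 10^{-7}$)
$\frac{1}{j} = \frac{1}{\frac{540639783536}{3820431570996927535}} = \frac{3820431570996927535}{540639783536}$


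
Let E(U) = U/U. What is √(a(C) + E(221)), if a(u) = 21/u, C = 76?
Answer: √1843/38 ≈ 1.1297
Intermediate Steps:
E(U) = 1
√(a(C) + E(221)) = √(21/76 + 1) = √(97/76) = √1843/38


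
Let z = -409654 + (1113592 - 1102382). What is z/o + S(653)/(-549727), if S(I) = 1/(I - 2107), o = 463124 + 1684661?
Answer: -318477505493967/1716731118426530 ≈ -0.18551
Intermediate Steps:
z = -398444 (z = -409654 + 11210 = -398444)
o = 2147785
S(I) = 1/(-2107 + I)
z/o + S(653)/(-549727) = -398444/2147785 + 1/((-2107 + 653)*(-549727)) = -398444*1/2147785 - 1/549727/(-1454) = -398444/2147785 - 1/1454*(-1/549727) = -398444/2147785 + 1/799303058 = -318477505493967/1716731118426530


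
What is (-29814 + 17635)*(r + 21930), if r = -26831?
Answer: 59689279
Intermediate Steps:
(-29814 + 17635)*(r + 21930) = (-29814 + 17635)*(-26831 + 21930) = -12179*(-4901) = 59689279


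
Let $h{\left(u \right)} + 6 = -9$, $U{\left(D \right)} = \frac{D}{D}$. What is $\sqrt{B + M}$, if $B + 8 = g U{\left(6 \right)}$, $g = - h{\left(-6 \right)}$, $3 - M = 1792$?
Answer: $9 i \sqrt{22} \approx 42.214 i$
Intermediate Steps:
$U{\left(D \right)} = 1$
$M = -1789$ ($M = 3 - 1792 = -1789$)
$h{\left(u \right)} = -15$ ($h{\left(u \right)} = -6 - 9 = -15$)
$g = 15$ ($g = \left(-1\right) \left(-15\right) = 15$)
$B = 7$ ($B = -8 + 15 \cdot 1 = -8 + 15 = 7$)
$\sqrt{B + M} = \sqrt{7 - 1789} = \sqrt{-1782} = 9 i \sqrt{22}$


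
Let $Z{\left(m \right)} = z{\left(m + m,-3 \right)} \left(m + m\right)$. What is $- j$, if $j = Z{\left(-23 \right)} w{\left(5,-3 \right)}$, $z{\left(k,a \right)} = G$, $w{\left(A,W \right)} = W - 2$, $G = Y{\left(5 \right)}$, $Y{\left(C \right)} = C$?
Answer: $-1150$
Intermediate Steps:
$G = 5$
$w{\left(A,W \right)} = -2 + W$ ($w{\left(A,W \right)} = W - 2 = -2 + W$)
$z{\left(k,a \right)} = 5$
$Z{\left(m \right)} = 10 m$ ($Z{\left(m \right)} = 5 \left(m + m\right) = 5 \cdot 2 m = 10 m$)
$j = 1150$ ($j = 10 \left(-23\right) \left(-2 - 3\right) = \left(-230\right) \left(-5\right) = 1150$)
$- j = \left(-1\right) 1150 = -1150$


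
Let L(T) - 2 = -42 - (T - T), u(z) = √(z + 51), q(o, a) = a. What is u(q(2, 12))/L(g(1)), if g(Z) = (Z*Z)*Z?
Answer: -3*√7/40 ≈ -0.19843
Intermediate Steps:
u(z) = √(51 + z)
g(Z) = Z³ (g(Z) = Z²*Z = Z³)
L(T) = -40 (L(T) = 2 + (-42 - (T - T)) = 2 + (-42 - 1*0) = 2 + (-42 + 0) = 2 - 42 = -40)
u(q(2, 12))/L(g(1)) = √(51 + 12)/(-40) = √63*(-1/40) = (3*√7)*(-1/40) = -3*√7/40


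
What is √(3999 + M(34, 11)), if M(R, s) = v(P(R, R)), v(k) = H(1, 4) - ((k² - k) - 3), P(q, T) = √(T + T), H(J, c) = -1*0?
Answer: √(3934 + 2*√17) ≈ 62.787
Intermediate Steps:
H(J, c) = 0
P(q, T) = √2*√T (P(q, T) = √(2*T) = √2*√T)
v(k) = 3 + k - k² (v(k) = 0 - ((k² - k) - 3) = 0 - (-3 + k² - k) = 0 + (3 + k - k²) = 3 + k - k²)
M(R, s) = 3 - 2*R + √2*√R (M(R, s) = 3 + √2*√R - (√2*√R)² = 3 + √2*√R - 2*R = 3 - 2*R + √2*√R)
√(3999 + M(34, 11)) = √(3999 + (3 - 2*34 + √2*√34)) = √(3999 + (3 - 68 + 2*√17)) = √(3999 + (-65 + 2*√17)) = √(3934 + 2*√17)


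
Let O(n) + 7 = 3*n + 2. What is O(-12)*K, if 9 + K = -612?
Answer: 25461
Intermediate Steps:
O(n) = -5 + 3*n (O(n) = -7 + (3*n + 2) = -7 + (2 + 3*n) = -5 + 3*n)
K = -621 (K = -9 - 612 = -621)
O(-12)*K = (-5 + 3*(-12))*(-621) = (-5 - 36)*(-621) = -41*(-621) = 25461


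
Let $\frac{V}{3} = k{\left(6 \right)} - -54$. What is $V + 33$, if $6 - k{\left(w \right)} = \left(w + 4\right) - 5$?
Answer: $198$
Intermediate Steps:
$k{\left(w \right)} = 7 - w$ ($k{\left(w \right)} = 6 - \left(\left(w + 4\right) - 5\right) = 6 - \left(\left(4 + w\right) - 5\right) = 6 - \left(-1 + w\right) = 7 - w$)
$V = 165$ ($V = 3 \left(\left(7 - 6\right) - -54\right) = 3 \left(\left(7 - 6\right) + 54\right) = 3 \left(1 + 54\right) = 3 \cdot 55 = 165$)
$V + 33 = 165 + 33 = 198$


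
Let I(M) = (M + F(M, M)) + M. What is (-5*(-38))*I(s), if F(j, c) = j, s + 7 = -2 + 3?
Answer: -3420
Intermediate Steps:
s = -6 (s = -7 + (-2 + 3) = -7 + 1 = -6)
I(M) = 3*M (I(M) = (M + M) + M = 2*M + M = 3*M)
(-5*(-38))*I(s) = (-5*(-38))*(3*(-6)) = 190*(-18) = -3420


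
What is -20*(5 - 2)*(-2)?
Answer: 120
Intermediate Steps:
-20*(5 - 2)*(-2) = -60*(-2) = -20*(-6) = 120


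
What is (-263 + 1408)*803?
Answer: 919435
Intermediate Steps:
(-263 + 1408)*803 = 1145*803 = 919435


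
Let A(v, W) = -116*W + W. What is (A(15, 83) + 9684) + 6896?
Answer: 7035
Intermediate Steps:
A(v, W) = -115*W
(A(15, 83) + 9684) + 6896 = (-115*83 + 9684) + 6896 = (-9545 + 9684) + 6896 = 139 + 6896 = 7035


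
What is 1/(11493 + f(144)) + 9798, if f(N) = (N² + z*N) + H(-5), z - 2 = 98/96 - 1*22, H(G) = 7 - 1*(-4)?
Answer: 289109587/29507 ≈ 9798.0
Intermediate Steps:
H(G) = 11 (H(G) = 7 + 4 = 11)
z = -911/48 (z = 2 + (98/96 - 1*22) = 2 + (98*(1/96) - 22) = 2 + (49/48 - 22) = 2 - 1007/48 = -911/48 ≈ -18.979)
f(N) = 11 + N² - 911*N/48 (f(N) = (N² - 911*N/48) + 11 = 11 + N² - 911*N/48)
1/(11493 + f(144)) + 9798 = 1/(11493 + (11 + 144² - 911/48*144)) + 9798 = 1/(11493 + (11 + 20736 - 2733)) + 9798 = 1/(11493 + 18014) + 9798 = 1/29507 + 9798 = 289109587/29507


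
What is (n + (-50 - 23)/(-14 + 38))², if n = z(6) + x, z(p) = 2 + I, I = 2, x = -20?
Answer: 208849/576 ≈ 362.58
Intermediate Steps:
z(p) = 4 (z(p) = 2 + 2 = 4)
n = -16 (n = 4 - 20 = -16)
(n + (-50 - 23)/(-14 + 38))² = (-16 + (-50 - 23)/(-14 + 38))² = (-16 - 73/24)² = (-457/24)² = 208849/576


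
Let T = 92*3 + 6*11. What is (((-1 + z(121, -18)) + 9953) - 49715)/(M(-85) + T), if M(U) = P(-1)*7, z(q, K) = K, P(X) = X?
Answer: -39781/335 ≈ -118.75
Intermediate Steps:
T = 342 (T = 276 + 66 = 342)
M(U) = -7 (M(U) = -1*7 = -7)
(((-1 + z(121, -18)) + 9953) - 49715)/(M(-85) + T) = (((-1 - 18) + 9953) - 49715)/(-7 + 342) = ((-19 + 9953) - 49715)/335 = (9934 - 49715)*(1/335) = -39781*1/335 = -39781/335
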